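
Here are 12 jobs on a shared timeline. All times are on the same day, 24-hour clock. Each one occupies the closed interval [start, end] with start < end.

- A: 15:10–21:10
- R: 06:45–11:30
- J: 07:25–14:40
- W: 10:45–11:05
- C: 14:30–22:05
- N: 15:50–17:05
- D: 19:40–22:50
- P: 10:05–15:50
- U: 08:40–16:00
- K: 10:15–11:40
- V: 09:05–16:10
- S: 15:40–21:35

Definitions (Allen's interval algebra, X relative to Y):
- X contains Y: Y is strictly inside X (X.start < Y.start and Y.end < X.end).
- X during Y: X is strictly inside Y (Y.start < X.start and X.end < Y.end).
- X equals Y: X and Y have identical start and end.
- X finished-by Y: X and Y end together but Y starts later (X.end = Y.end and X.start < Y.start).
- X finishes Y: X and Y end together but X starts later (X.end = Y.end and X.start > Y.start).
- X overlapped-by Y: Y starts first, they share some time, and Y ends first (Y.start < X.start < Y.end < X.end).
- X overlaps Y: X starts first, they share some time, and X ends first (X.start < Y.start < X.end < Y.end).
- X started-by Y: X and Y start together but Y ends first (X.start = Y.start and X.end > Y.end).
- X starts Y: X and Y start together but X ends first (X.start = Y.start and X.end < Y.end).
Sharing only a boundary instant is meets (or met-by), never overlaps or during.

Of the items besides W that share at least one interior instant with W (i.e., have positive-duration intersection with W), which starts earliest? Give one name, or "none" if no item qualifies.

R

Target W = [10:45, 11:05].
A [15:10, 21:10] → after → excluded.
C [14:30, 22:05] → after → excluded.
D [19:40, 22:50] → after → excluded.
J [07:25, 14:40] → contains → candidate.
K [10:15, 11:40] → contains → candidate.
N [15:50, 17:05] → after → excluded.
P [10:05, 15:50] → contains → candidate.
R [06:45, 11:30] → contains → candidate.
S [15:40, 21:35] → after → excluded.
U [08:40, 16:00] → contains → candidate.
V [09:05, 16:10] → contains → candidate.
Among candidates, earliest start is 06:45 → R.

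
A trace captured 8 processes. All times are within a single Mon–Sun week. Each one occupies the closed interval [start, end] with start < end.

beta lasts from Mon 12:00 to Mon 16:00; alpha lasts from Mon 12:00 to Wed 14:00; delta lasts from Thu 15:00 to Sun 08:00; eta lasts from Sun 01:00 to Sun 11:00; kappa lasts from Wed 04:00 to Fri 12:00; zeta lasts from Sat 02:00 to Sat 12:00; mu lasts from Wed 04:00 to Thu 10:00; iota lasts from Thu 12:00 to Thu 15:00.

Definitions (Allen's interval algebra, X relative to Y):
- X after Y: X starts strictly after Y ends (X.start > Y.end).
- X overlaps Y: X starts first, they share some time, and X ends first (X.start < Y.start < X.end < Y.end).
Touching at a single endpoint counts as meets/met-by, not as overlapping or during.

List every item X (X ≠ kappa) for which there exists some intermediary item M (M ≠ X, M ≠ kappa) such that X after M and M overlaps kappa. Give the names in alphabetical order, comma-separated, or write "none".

delta, eta, iota, zeta

Target kappa = [Wed 04:00, Fri 12:00].
Intermediaries M with M overlaps kappa: alpha.
Via alpha — items with X after alpha: delta, eta, iota, zeta.
Union: delta, eta, iota, zeta.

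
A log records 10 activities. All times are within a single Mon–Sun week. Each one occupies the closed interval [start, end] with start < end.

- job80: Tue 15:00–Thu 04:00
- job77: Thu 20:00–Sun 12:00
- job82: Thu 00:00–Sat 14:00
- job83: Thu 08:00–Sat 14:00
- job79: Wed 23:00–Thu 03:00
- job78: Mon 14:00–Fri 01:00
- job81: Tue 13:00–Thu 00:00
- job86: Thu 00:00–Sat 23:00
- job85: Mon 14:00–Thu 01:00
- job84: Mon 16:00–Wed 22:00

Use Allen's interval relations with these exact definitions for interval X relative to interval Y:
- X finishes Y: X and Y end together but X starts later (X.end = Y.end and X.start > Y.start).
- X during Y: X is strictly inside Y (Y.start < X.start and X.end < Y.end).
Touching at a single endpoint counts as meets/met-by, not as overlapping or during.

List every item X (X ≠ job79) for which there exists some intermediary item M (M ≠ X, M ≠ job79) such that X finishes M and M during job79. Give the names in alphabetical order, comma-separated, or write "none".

Target job79 = [Wed 23:00, Thu 03:00].
Intermediaries M with M during job79: none.
Union: none.

none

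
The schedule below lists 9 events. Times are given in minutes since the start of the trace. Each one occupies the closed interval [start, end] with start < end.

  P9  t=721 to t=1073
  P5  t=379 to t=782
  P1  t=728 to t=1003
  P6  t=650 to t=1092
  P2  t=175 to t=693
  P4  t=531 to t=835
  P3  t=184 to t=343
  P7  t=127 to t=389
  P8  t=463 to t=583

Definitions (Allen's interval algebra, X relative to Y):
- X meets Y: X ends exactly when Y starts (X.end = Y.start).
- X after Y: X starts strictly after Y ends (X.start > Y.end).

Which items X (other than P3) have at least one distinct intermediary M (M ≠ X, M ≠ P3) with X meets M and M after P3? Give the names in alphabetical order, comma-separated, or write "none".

Target P3 = [t=184, t=343].
Intermediaries M with M after P3: P1, P4, P5, P6, P8, P9.
Via P1 — items with X meets P1: none.
Via P4 — items with X meets P4: none.
Via P5 — items with X meets P5: none.
Via P6 — items with X meets P6: none.
Via P8 — items with X meets P8: none.
Via P9 — items with X meets P9: none.
Union: none.

none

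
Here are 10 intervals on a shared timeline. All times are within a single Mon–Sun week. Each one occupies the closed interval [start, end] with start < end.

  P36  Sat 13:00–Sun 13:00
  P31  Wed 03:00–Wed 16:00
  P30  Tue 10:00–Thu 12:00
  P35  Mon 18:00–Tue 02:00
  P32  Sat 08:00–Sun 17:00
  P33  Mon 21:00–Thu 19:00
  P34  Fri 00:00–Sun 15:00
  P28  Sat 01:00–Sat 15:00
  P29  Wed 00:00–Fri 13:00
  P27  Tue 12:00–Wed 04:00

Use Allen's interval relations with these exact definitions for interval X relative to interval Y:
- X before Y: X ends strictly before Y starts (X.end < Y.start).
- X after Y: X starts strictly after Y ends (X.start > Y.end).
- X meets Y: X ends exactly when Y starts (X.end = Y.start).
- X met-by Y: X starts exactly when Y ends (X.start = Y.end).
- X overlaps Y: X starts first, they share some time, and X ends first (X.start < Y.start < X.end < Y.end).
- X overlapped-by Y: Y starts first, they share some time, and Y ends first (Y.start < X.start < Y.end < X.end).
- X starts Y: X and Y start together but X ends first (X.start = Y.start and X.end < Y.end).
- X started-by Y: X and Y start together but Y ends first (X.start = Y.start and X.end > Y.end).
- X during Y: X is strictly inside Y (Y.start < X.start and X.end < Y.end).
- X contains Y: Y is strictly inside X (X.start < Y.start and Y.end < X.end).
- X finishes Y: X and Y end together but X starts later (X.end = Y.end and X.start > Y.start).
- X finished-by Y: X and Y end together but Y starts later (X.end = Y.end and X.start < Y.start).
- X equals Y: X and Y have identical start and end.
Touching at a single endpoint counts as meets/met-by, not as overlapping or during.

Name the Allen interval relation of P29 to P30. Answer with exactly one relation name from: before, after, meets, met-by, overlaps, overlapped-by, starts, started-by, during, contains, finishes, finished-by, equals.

overlapped-by

P29 = [Wed 00:00, Fri 13:00]; P30 = [Tue 10:00, Thu 12:00].
Compare endpoints: P29.start > P30.start, P29.start < P30.end, P29.end > P30.start, P29.end > P30.end.
That pattern is 'overlapped-by'.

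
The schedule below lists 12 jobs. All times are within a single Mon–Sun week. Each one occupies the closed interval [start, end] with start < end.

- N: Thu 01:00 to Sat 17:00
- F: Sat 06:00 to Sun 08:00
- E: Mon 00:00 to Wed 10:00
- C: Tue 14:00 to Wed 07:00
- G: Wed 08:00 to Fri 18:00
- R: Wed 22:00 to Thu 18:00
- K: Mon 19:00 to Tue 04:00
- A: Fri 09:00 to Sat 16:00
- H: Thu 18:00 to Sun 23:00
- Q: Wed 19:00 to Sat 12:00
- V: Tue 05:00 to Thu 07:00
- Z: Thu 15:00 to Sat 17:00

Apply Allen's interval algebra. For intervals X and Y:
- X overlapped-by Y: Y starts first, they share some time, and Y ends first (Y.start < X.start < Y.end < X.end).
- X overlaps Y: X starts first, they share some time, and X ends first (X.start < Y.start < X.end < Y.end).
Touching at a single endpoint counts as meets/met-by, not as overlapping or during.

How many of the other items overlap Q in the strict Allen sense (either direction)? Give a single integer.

Target Q = [Wed 19:00, Sat 12:00].
A [Fri 09:00, Sat 16:00] → overlapped-by → counts.
C [Tue 14:00, Wed 07:00] → before → no.
E [Mon 00:00, Wed 10:00] → before → no.
F [Sat 06:00, Sun 08:00] → overlapped-by → counts.
G [Wed 08:00, Fri 18:00] → overlaps → counts.
H [Thu 18:00, Sun 23:00] → overlapped-by → counts.
K [Mon 19:00, Tue 04:00] → before → no.
N [Thu 01:00, Sat 17:00] → overlapped-by → counts.
R [Wed 22:00, Thu 18:00] → during → no.
V [Tue 05:00, Thu 07:00] → overlaps → counts.
Z [Thu 15:00, Sat 17:00] → overlapped-by → counts.
Total: 7.

7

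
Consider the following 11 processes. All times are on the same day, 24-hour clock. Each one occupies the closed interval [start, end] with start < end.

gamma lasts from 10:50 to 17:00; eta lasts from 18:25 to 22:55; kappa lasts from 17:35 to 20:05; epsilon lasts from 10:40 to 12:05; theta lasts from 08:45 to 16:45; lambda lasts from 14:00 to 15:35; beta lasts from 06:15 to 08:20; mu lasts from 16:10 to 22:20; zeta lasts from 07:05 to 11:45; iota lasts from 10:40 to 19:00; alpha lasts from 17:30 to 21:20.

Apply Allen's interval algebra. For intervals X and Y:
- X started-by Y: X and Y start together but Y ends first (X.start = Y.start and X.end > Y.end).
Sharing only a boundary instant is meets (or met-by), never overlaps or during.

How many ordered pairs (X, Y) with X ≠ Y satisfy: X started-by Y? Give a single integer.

Checking all 110 ordered pairs for relation 'started-by'; matching pairs in alphabetical order:
(iota, epsilon): iota started-by epsilon ✓
Count: 1.

1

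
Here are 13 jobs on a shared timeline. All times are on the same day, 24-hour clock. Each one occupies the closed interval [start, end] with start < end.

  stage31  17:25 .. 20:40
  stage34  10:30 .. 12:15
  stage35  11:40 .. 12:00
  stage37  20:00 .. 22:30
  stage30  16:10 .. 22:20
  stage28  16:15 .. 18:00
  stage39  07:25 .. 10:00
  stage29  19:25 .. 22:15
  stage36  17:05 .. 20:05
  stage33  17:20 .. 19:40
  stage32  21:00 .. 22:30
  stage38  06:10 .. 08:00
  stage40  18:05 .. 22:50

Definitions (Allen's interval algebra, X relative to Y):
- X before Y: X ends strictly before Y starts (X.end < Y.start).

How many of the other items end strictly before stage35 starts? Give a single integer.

2

Target stage35 = [11:40, 12:00].
stage28 [16:15, 18:00] → after → no.
stage29 [19:25, 22:15] → after → no.
stage30 [16:10, 22:20] → after → no.
stage31 [17:25, 20:40] → after → no.
stage32 [21:00, 22:30] → after → no.
stage33 [17:20, 19:40] → after → no.
stage34 [10:30, 12:15] → contains → no.
stage36 [17:05, 20:05] → after → no.
stage37 [20:00, 22:30] → after → no.
stage38 [06:10, 08:00] → before → counts.
stage39 [07:25, 10:00] → before → counts.
stage40 [18:05, 22:50] → after → no.
Total: 2.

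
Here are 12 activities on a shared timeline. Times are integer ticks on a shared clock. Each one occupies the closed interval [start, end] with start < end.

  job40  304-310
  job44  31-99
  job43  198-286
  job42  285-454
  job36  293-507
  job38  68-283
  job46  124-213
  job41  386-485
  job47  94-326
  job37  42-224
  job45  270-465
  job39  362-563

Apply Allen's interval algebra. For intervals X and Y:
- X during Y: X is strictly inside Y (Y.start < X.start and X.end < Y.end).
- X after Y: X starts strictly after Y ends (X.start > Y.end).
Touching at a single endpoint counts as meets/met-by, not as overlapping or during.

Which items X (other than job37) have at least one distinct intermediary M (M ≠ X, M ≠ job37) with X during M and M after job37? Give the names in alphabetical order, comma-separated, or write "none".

job40, job41, job42

Target job37 = [42, 224].
Intermediaries M with M after job37: job36, job39, job40, job41, job42, job45.
Via job36 — items with X during job36: job40, job41.
Via job39 — items with X during job39: job41.
Via job40 — items with X during job40: none.
Via job41 — items with X during job41: none.
Via job42 — items with X during job42: job40.
Via job45 — items with X during job45: job40, job42.
Union: job40, job41, job42.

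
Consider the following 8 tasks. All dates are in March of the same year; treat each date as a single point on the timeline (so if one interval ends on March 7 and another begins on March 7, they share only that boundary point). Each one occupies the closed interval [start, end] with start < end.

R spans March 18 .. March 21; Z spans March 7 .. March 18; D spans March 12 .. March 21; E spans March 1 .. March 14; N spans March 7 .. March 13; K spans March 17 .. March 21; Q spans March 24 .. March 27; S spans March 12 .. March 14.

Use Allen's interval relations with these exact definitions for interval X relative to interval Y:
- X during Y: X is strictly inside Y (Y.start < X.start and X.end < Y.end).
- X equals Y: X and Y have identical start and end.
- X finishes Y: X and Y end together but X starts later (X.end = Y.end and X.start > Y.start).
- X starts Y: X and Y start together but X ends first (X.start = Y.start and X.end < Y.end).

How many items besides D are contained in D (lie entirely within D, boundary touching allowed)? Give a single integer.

Target D = [March 12, March 21].
E [March 1, March 14] → overlaps → no.
K [March 17, March 21] → finishes → counts.
N [March 7, March 13] → overlaps → no.
Q [March 24, March 27] → after → no.
R [March 18, March 21] → finishes → counts.
S [March 12, March 14] → starts → counts.
Z [March 7, March 18] → overlaps → no.
Total: 3.

3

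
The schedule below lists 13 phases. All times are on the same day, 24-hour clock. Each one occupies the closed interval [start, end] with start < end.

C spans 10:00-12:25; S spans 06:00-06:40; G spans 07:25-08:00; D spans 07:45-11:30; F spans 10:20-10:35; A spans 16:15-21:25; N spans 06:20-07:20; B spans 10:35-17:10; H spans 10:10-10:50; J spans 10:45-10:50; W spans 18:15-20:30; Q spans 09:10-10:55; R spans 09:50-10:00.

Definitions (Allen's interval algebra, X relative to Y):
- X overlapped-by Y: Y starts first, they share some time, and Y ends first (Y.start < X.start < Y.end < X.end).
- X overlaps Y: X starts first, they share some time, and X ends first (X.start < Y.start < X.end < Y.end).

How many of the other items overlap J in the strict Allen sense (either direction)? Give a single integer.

0

Target J = [10:45, 10:50].
A [16:15, 21:25] → after → no.
B [10:35, 17:10] → contains → no.
C [10:00, 12:25] → contains → no.
D [07:45, 11:30] → contains → no.
F [10:20, 10:35] → before → no.
G [07:25, 08:00] → before → no.
H [10:10, 10:50] → finished-by → no.
N [06:20, 07:20] → before → no.
Q [09:10, 10:55] → contains → no.
R [09:50, 10:00] → before → no.
S [06:00, 06:40] → before → no.
W [18:15, 20:30] → after → no.
Total: 0.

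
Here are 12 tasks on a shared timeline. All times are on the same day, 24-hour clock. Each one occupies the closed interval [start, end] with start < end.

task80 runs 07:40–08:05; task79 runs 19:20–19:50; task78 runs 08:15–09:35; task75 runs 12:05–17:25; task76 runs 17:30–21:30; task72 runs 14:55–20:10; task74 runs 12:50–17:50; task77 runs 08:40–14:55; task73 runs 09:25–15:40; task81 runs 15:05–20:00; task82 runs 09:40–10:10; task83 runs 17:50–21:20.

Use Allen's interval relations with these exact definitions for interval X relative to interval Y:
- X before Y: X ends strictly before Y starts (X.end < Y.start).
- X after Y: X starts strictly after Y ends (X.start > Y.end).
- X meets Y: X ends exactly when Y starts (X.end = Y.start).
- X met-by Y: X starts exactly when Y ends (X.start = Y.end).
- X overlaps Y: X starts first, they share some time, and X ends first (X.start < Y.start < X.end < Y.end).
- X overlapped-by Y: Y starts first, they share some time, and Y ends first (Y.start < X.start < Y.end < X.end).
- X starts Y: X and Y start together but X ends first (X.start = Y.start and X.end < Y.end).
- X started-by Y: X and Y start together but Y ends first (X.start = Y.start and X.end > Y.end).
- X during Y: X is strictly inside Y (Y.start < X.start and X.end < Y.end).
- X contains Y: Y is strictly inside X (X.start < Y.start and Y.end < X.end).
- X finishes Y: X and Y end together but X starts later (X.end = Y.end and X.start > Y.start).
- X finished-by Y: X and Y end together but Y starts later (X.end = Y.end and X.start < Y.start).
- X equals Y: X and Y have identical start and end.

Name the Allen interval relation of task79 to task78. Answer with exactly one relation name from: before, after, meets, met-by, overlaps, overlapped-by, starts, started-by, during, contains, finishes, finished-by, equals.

after

task79 = [19:20, 19:50]; task78 = [08:15, 09:35].
Compare endpoints: task79.start > task78.start, task79.start > task78.end, task79.end > task78.start, task79.end > task78.end.
That pattern is 'after'.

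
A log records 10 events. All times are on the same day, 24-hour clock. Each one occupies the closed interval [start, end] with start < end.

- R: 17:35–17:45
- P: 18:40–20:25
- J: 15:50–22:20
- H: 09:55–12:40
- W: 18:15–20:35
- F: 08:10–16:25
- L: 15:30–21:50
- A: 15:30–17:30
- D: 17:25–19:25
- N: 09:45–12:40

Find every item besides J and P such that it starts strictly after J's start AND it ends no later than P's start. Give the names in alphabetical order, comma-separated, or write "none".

Conditions: its start is strictly after J's start (X.start > 15:50) AND its end is no later than P's start (X.end <= 18:40).
A: start 15:30 > 15:50? ✗; end 17:30 <= 18:40? ✓ → no.
D: start 17:25 > 15:50? ✓; end 19:25 <= 18:40? ✗ → no.
F: start 08:10 > 15:50? ✗; end 16:25 <= 18:40? ✓ → no.
H: start 09:55 > 15:50? ✗; end 12:40 <= 18:40? ✓ → no.
L: start 15:30 > 15:50? ✗; end 21:50 <= 18:40? ✗ → no.
N: start 09:45 > 15:50? ✗; end 12:40 <= 18:40? ✓ → no.
R: start 17:35 > 15:50? ✓; end 17:45 <= 18:40? ✓ → yes.
W: start 18:15 > 15:50? ✓; end 20:35 <= 18:40? ✗ → no.
Result: R.

R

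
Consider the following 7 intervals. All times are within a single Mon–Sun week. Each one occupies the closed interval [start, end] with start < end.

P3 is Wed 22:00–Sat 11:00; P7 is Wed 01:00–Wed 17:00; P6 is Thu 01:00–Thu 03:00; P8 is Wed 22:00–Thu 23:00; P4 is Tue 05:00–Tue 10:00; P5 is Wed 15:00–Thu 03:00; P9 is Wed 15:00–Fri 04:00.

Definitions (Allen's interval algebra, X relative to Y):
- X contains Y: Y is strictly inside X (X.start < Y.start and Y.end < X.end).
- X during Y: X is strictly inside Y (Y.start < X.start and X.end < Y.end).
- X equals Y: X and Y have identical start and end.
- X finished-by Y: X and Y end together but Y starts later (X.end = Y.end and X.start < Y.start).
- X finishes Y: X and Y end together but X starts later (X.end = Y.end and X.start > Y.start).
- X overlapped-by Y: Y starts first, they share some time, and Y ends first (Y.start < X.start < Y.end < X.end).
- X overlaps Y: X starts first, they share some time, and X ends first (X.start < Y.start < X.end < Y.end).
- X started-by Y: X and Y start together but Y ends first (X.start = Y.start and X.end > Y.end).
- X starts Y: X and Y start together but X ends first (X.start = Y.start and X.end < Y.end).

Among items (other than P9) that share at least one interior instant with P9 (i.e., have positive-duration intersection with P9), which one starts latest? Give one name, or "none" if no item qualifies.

Target P9 = [Wed 15:00, Fri 04:00].
P3 [Wed 22:00, Sat 11:00] → overlapped-by → candidate.
P4 [Tue 05:00, Tue 10:00] → before → excluded.
P5 [Wed 15:00, Thu 03:00] → starts → candidate.
P6 [Thu 01:00, Thu 03:00] → during → candidate.
P7 [Wed 01:00, Wed 17:00] → overlaps → candidate.
P8 [Wed 22:00, Thu 23:00] → during → candidate.
Among candidates, latest start is Thu 01:00 → P6.

P6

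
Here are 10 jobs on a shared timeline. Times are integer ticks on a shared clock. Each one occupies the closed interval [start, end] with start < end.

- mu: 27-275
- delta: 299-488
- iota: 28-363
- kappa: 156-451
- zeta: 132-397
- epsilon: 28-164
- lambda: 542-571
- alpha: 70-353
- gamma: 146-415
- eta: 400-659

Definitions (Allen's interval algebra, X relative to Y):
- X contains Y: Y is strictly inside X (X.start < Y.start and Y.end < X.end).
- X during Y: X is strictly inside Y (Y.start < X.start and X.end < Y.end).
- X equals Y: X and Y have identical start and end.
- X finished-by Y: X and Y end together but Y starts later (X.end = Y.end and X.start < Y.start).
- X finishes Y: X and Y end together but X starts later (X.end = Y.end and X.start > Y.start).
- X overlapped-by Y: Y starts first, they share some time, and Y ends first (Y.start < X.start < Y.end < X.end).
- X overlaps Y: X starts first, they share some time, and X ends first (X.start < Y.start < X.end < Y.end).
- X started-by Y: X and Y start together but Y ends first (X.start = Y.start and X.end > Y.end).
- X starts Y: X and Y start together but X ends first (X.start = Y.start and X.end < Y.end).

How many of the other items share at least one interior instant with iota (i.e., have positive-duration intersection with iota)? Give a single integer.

7

Target iota = [28, 363].
alpha [70, 353] → during → counts.
delta [299, 488] → overlapped-by → counts.
epsilon [28, 164] → starts → counts.
eta [400, 659] → after → no.
gamma [146, 415] → overlapped-by → counts.
kappa [156, 451] → overlapped-by → counts.
lambda [542, 571] → after → no.
mu [27, 275] → overlaps → counts.
zeta [132, 397] → overlapped-by → counts.
Total: 7.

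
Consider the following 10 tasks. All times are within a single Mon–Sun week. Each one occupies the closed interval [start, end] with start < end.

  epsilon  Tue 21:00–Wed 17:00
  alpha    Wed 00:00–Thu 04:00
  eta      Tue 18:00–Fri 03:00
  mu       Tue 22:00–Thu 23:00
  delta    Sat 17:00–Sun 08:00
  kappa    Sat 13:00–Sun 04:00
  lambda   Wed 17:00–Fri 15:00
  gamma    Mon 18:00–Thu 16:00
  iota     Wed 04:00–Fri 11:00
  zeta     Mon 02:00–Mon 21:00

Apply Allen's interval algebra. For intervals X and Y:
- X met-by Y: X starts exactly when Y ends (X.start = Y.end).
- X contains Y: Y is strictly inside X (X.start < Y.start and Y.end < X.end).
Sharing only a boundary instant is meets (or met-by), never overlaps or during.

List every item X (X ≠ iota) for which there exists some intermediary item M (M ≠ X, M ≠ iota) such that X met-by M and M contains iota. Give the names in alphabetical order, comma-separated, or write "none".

Target iota = [Wed 04:00, Fri 11:00].
Intermediaries M with M contains iota: none.
Union: none.

none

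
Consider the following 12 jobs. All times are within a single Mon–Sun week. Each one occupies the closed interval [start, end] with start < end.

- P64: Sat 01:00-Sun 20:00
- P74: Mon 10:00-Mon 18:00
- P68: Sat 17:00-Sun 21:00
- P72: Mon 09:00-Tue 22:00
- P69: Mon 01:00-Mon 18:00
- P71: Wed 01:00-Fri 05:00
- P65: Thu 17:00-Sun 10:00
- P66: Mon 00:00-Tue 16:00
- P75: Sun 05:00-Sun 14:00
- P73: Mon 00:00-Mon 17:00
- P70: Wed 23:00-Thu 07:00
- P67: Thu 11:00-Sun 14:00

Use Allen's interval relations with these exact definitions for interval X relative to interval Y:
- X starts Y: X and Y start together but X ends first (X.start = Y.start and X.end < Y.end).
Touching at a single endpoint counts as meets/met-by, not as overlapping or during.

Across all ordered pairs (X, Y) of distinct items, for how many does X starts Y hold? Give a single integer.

Checking all 132 ordered pairs for relation 'starts'; matching pairs in alphabetical order:
(P73, P66): P73 starts P66 ✓
Count: 1.

1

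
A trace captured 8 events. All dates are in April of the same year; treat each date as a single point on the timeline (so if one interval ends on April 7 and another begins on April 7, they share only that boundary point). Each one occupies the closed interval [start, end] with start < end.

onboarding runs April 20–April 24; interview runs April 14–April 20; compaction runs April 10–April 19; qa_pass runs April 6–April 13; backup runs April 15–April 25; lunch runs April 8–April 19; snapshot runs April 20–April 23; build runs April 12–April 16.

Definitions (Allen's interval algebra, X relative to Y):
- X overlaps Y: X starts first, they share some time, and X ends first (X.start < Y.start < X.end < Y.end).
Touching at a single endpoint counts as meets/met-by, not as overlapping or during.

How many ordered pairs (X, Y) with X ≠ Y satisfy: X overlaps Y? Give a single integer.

10

Checking all 56 ordered pairs for relation 'overlaps'; matching pairs in alphabetical order:
(build, backup): build overlaps backup ✓
(build, interview): build overlaps interview ✓
(compaction, backup): compaction overlaps backup ✓
(compaction, interview): compaction overlaps interview ✓
(interview, backup): interview overlaps backup ✓
(lunch, backup): lunch overlaps backup ✓
(lunch, interview): lunch overlaps interview ✓
(qa_pass, build): qa_pass overlaps build ✓
(qa_pass, compaction): qa_pass overlaps compaction ✓
(qa_pass, lunch): qa_pass overlaps lunch ✓
Count: 10.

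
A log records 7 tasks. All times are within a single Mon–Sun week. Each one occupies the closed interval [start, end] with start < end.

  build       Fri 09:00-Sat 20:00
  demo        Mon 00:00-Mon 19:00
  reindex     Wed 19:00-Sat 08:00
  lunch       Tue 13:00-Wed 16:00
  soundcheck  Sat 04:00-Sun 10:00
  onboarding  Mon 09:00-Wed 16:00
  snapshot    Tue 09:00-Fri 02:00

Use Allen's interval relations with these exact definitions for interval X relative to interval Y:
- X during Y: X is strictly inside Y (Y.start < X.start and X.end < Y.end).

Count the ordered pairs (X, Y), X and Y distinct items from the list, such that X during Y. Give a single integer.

Checking all 42 ordered pairs for relation 'during'; matching pairs in alphabetical order:
(lunch, snapshot): lunch during snapshot ✓
Count: 1.

1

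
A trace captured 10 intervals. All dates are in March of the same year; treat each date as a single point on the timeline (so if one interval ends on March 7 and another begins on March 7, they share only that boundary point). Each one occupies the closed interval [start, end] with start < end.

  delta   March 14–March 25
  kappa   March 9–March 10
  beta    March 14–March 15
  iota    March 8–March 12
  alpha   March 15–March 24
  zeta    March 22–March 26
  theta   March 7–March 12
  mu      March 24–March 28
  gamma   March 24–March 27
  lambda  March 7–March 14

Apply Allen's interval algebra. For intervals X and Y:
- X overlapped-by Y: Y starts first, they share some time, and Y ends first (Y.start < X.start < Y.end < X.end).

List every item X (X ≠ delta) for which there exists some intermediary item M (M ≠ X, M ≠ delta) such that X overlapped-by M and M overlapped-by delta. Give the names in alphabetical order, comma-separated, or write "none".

Target delta = [March 14, March 25].
Intermediaries M with M overlapped-by delta: gamma, mu, zeta.
Via gamma — items with X overlapped-by gamma: none.
Via mu — items with X overlapped-by mu: none.
Via zeta — items with X overlapped-by zeta: gamma, mu.
Union: gamma, mu.

gamma, mu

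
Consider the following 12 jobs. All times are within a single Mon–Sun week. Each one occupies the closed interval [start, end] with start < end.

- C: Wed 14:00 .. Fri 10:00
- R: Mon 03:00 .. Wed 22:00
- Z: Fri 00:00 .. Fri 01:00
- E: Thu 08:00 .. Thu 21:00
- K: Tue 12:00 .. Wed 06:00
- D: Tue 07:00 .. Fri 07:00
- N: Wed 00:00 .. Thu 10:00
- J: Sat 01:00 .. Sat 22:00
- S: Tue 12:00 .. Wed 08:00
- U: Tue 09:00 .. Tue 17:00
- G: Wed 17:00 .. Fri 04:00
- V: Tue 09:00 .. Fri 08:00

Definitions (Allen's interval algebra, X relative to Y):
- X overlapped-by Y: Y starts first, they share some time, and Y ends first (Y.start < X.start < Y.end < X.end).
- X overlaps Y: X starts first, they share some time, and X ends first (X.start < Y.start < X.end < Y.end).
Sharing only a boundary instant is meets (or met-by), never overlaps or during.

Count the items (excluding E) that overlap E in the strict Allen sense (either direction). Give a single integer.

Target E = [Thu 08:00, Thu 21:00].
C [Wed 14:00, Fri 10:00] → contains → no.
D [Tue 07:00, Fri 07:00] → contains → no.
G [Wed 17:00, Fri 04:00] → contains → no.
J [Sat 01:00, Sat 22:00] → after → no.
K [Tue 12:00, Wed 06:00] → before → no.
N [Wed 00:00, Thu 10:00] → overlaps → counts.
R [Mon 03:00, Wed 22:00] → before → no.
S [Tue 12:00, Wed 08:00] → before → no.
U [Tue 09:00, Tue 17:00] → before → no.
V [Tue 09:00, Fri 08:00] → contains → no.
Z [Fri 00:00, Fri 01:00] → after → no.
Total: 1.

1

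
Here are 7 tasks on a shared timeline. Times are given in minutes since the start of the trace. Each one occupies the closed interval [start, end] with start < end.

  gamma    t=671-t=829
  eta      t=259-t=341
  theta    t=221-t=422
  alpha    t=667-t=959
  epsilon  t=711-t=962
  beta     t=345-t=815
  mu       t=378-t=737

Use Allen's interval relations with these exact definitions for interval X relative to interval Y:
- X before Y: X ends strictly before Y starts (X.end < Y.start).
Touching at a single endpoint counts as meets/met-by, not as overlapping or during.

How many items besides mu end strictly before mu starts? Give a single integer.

1

Target mu = [t=378, t=737].
alpha [t=667, t=959] → overlapped-by → no.
beta [t=345, t=815] → contains → no.
epsilon [t=711, t=962] → overlapped-by → no.
eta [t=259, t=341] → before → counts.
gamma [t=671, t=829] → overlapped-by → no.
theta [t=221, t=422] → overlaps → no.
Total: 1.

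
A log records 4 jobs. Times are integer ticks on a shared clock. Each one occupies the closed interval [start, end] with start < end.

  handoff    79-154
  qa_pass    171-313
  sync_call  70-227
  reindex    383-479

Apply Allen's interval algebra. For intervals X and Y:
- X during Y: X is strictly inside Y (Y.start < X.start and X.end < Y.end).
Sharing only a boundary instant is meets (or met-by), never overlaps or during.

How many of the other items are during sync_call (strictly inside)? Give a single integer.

1

Target sync_call = [70, 227].
handoff [79, 154] → during → counts.
qa_pass [171, 313] → overlapped-by → no.
reindex [383, 479] → after → no.
Total: 1.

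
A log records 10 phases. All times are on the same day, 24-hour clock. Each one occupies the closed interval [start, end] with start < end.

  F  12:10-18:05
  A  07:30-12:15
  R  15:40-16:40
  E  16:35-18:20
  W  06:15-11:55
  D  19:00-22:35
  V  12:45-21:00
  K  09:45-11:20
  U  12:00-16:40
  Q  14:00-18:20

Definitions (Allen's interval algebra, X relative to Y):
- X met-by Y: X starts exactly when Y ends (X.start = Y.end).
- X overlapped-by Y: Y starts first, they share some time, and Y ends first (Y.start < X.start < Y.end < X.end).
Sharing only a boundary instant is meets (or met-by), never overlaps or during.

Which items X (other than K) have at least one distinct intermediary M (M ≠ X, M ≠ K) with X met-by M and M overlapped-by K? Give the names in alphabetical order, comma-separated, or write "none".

Target K = [09:45, 11:20].
Intermediaries M with M overlapped-by K: none.
Union: none.

none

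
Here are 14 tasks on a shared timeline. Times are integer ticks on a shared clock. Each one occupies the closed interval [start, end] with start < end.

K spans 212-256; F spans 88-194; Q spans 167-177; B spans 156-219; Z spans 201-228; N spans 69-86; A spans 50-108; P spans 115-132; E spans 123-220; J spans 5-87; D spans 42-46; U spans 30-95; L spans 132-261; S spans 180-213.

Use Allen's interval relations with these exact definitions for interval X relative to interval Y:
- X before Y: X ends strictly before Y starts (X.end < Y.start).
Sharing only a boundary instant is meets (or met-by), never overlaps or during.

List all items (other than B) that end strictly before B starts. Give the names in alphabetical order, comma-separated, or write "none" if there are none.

Target B = [156, 219].
A [50, 108] → before → yes.
D [42, 46] → before → yes.
E [123, 220] → contains → no.
F [88, 194] → overlaps → no.
J [5, 87] → before → yes.
K [212, 256] → overlapped-by → no.
L [132, 261] → contains → no.
N [69, 86] → before → yes.
P [115, 132] → before → yes.
Q [167, 177] → during → no.
S [180, 213] → during → no.
U [30, 95] → before → yes.
Z [201, 228] → overlapped-by → no.
Result: A, D, J, N, P, U.

A, D, J, N, P, U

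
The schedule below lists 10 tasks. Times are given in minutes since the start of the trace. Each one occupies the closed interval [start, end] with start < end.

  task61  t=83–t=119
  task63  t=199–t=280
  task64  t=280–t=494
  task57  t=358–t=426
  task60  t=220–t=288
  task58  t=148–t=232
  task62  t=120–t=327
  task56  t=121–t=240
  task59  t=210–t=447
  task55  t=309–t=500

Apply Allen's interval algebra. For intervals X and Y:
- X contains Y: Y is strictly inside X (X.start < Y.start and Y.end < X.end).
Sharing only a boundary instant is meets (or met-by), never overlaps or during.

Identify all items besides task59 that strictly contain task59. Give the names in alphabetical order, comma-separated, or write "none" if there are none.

none

Target task59 = [t=210, t=447].
task55 [t=309, t=500] → overlapped-by → no.
task56 [t=121, t=240] → overlaps → no.
task57 [t=358, t=426] → during → no.
task58 [t=148, t=232] → overlaps → no.
task60 [t=220, t=288] → during → no.
task61 [t=83, t=119] → before → no.
task62 [t=120, t=327] → overlaps → no.
task63 [t=199, t=280] → overlaps → no.
task64 [t=280, t=494] → overlapped-by → no.
Result: none.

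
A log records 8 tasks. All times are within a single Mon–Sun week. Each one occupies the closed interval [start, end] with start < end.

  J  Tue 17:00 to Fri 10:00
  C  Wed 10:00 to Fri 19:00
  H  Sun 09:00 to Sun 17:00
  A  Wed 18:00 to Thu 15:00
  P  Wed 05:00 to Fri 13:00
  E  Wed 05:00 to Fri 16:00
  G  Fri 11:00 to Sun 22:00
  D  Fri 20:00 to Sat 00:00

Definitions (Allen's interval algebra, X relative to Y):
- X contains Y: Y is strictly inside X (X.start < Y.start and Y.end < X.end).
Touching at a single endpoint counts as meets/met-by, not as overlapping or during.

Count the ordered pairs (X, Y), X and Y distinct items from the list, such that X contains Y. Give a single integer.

Checking all 56 ordered pairs for relation 'contains'; matching pairs in alphabetical order:
(C, A): C contains A ✓
(E, A): E contains A ✓
(G, D): G contains D ✓
(G, H): G contains H ✓
(J, A): J contains A ✓
(P, A): P contains A ✓
Count: 6.

6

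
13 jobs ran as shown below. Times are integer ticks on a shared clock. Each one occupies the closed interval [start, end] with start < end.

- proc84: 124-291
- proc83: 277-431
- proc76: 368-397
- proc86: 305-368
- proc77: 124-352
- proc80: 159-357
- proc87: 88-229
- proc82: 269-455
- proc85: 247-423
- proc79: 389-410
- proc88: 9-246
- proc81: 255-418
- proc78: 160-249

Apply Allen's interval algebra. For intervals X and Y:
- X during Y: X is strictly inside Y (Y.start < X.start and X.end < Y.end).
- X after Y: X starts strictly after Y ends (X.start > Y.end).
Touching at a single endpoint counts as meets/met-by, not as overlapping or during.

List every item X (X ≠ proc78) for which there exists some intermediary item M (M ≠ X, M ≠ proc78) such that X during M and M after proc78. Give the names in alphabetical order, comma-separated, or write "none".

Target proc78 = [160, 249].
Intermediaries M with M after proc78: proc76, proc79, proc81, proc82, proc83, proc86.
Via proc76 — items with X during proc76: none.
Via proc79 — items with X during proc79: none.
Via proc81 — items with X during proc81: proc76, proc79, proc86.
Via proc82 — items with X during proc82: proc76, proc79, proc83, proc86.
Via proc83 — items with X during proc83: proc76, proc79, proc86.
Via proc86 — items with X during proc86: none.
Union: proc76, proc79, proc83, proc86.

proc76, proc79, proc83, proc86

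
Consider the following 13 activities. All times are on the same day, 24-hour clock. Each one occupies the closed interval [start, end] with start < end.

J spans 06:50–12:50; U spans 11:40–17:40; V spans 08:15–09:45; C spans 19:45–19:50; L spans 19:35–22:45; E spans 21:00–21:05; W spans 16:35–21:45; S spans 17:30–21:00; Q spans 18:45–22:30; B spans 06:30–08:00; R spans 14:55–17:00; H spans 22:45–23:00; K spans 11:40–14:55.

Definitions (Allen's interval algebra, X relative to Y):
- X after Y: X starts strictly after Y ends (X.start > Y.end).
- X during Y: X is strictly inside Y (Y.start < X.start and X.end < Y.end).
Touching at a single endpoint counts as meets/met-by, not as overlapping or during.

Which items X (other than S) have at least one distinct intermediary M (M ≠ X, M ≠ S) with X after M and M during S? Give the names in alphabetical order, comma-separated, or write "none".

E, H

Target S = [17:30, 21:00].
Intermediaries M with M during S: C.
Via C — items with X after C: E, H.
Union: E, H.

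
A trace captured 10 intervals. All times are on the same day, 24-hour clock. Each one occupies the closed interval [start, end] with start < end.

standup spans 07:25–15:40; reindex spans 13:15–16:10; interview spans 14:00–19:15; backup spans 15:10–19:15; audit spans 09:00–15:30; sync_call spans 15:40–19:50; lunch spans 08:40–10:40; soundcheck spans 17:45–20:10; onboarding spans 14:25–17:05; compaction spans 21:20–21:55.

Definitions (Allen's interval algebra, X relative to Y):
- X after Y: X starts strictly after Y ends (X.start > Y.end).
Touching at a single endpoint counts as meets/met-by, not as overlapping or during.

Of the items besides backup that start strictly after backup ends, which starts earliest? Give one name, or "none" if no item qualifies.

compaction

Target backup = [15:10, 19:15].
audit [09:00, 15:30] → overlaps → excluded.
compaction [21:20, 21:55] → after → candidate.
interview [14:00, 19:15] → finished-by → excluded.
lunch [08:40, 10:40] → before → excluded.
onboarding [14:25, 17:05] → overlaps → excluded.
reindex [13:15, 16:10] → overlaps → excluded.
soundcheck [17:45, 20:10] → overlapped-by → excluded.
standup [07:25, 15:40] → overlaps → excluded.
sync_call [15:40, 19:50] → overlapped-by → excluded.
Among candidates, earliest start is 21:20 → compaction.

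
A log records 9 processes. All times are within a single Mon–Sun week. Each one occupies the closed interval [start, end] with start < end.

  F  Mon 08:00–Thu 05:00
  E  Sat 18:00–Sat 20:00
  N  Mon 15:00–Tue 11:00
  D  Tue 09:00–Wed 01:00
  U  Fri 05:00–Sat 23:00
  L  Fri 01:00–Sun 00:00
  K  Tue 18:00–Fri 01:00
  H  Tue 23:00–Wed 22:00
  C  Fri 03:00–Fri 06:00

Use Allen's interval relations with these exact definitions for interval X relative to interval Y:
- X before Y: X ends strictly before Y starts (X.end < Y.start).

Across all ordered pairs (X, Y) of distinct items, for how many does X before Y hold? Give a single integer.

Checking all 72 ordered pairs for relation 'before'; matching pairs in alphabetical order:
(C, E): C before E ✓
(D, C): D before C ✓
(D, E): D before E ✓
(D, L): D before L ✓
(D, U): D before U ✓
(F, C): F before C ✓
(F, E): F before E ✓
(F, L): F before L ✓
(F, U): F before U ✓
(H, C): H before C ✓
(H, E): H before E ✓
(H, L): H before L ✓
(H, U): H before U ✓
(K, C): K before C ✓
(K, E): K before E ✓
(K, U): K before U ✓
(N, C): N before C ✓
(N, E): N before E ✓
(N, H): N before H ✓
(N, K): N before K ✓
(N, L): N before L ✓
(N, U): N before U ✓
Count: 22.

22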